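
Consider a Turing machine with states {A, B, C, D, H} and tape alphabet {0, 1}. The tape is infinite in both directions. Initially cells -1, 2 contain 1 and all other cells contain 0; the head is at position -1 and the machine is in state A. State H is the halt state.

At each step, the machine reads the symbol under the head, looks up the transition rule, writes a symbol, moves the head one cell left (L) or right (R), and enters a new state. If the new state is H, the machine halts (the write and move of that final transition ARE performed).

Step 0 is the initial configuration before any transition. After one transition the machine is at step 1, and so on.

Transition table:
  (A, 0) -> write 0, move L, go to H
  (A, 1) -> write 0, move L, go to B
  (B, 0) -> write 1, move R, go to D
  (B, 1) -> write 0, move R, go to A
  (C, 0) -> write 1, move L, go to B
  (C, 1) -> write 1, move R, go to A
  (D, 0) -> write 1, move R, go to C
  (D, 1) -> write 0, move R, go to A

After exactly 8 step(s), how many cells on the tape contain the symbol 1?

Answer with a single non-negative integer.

Step 1: in state A at pos -1, read 1 -> (A,1)->write 0,move L,goto B. Now: state=B, head=-2, tape[-3..3]=0000010 (head:  ^)
Step 2: in state B at pos -2, read 0 -> (B,0)->write 1,move R,goto D. Now: state=D, head=-1, tape[-3..3]=0100010 (head:   ^)
Step 3: in state D at pos -1, read 0 -> (D,0)->write 1,move R,goto C. Now: state=C, head=0, tape[-3..3]=0110010 (head:    ^)
Step 4: in state C at pos 0, read 0 -> (C,0)->write 1,move L,goto B. Now: state=B, head=-1, tape[-3..3]=0111010 (head:   ^)
Step 5: in state B at pos -1, read 1 -> (B,1)->write 0,move R,goto A. Now: state=A, head=0, tape[-3..3]=0101010 (head:    ^)
Step 6: in state A at pos 0, read 1 -> (A,1)->write 0,move L,goto B. Now: state=B, head=-1, tape[-3..3]=0100010 (head:   ^)
Step 7: in state B at pos -1, read 0 -> (B,0)->write 1,move R,goto D. Now: state=D, head=0, tape[-3..3]=0110010 (head:    ^)
Step 8: in state D at pos 0, read 0 -> (D,0)->write 1,move R,goto C. Now: state=C, head=1, tape[-3..3]=0111010 (head:     ^)
Cells containing 1 after step 8: {-2, -1, 0, 2} -> 4 cell(s)

Answer: 4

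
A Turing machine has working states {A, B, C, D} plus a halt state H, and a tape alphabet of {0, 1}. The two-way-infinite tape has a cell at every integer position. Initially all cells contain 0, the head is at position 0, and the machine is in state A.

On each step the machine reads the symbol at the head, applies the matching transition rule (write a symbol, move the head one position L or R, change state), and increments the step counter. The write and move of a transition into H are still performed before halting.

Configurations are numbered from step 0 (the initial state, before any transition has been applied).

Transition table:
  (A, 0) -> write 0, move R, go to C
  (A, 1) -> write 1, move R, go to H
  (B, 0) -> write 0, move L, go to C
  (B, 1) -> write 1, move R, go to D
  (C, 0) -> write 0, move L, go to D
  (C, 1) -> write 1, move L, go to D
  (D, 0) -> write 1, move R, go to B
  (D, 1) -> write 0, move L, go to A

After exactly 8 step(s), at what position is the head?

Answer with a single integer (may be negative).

Step 1: in state A at pos 0, read 0 -> (A,0)->write 0,move R,goto C. Now: state=C, head=1, tape[-1..2]=0000 (head:   ^)
Step 2: in state C at pos 1, read 0 -> (C,0)->write 0,move L,goto D. Now: state=D, head=0, tape[-1..2]=0000 (head:  ^)
Step 3: in state D at pos 0, read 0 -> (D,0)->write 1,move R,goto B. Now: state=B, head=1, tape[-1..2]=0100 (head:   ^)
Step 4: in state B at pos 1, read 0 -> (B,0)->write 0,move L,goto C. Now: state=C, head=0, tape[-1..2]=0100 (head:  ^)
Step 5: in state C at pos 0, read 1 -> (C,1)->write 1,move L,goto D. Now: state=D, head=-1, tape[-2..2]=00100 (head:  ^)
Step 6: in state D at pos -1, read 0 -> (D,0)->write 1,move R,goto B. Now: state=B, head=0, tape[-2..2]=01100 (head:   ^)
Step 7: in state B at pos 0, read 1 -> (B,1)->write 1,move R,goto D. Now: state=D, head=1, tape[-2..2]=01100 (head:    ^)
Step 8: in state D at pos 1, read 0 -> (D,0)->write 1,move R,goto B. Now: state=B, head=2, tape[-2..3]=011100 (head:     ^)

Answer: 2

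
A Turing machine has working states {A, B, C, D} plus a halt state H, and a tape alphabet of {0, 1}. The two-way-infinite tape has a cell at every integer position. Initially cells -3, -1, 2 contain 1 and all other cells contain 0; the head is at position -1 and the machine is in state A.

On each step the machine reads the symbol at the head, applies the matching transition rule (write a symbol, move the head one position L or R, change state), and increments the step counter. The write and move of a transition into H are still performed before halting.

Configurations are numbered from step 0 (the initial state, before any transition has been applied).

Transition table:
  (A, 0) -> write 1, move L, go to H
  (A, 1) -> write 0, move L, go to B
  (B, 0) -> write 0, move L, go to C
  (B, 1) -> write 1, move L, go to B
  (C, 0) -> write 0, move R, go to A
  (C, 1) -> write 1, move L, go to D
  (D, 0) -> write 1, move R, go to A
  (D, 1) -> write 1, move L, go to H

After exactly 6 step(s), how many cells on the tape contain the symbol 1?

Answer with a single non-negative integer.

Answer: 2

Derivation:
Step 1: in state A at pos -1, read 1 -> (A,1)->write 0,move L,goto B. Now: state=B, head=-2, tape[-4..3]=01000010 (head:   ^)
Step 2: in state B at pos -2, read 0 -> (B,0)->write 0,move L,goto C. Now: state=C, head=-3, tape[-4..3]=01000010 (head:  ^)
Step 3: in state C at pos -3, read 1 -> (C,1)->write 1,move L,goto D. Now: state=D, head=-4, tape[-5..3]=001000010 (head:  ^)
Step 4: in state D at pos -4, read 0 -> (D,0)->write 1,move R,goto A. Now: state=A, head=-3, tape[-5..3]=011000010 (head:   ^)
Step 5: in state A at pos -3, read 1 -> (A,1)->write 0,move L,goto B. Now: state=B, head=-4, tape[-5..3]=010000010 (head:  ^)
Step 6: in state B at pos -4, read 1 -> (B,1)->write 1,move L,goto B. Now: state=B, head=-5, tape[-6..3]=0010000010 (head:  ^)
Cells containing 1 after step 6: {-4, 2} -> 2 cell(s)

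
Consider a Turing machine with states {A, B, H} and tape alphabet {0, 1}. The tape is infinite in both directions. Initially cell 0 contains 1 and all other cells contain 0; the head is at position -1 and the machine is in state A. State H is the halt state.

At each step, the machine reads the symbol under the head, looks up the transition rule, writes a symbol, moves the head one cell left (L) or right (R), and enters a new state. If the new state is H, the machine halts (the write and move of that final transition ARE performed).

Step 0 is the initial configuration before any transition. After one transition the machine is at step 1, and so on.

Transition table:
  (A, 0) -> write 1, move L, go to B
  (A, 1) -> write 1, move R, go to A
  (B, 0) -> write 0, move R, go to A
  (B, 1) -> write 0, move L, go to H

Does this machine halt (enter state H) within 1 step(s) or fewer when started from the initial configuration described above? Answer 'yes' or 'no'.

Step 1: in state A at pos -1, read 0 -> (A,0)->write 1,move L,goto B. Now: state=B, head=-2, tape[-3..1]=00110 (head:  ^)
After 1 step(s): state = B (not H) -> not halted within 1 -> no

Answer: no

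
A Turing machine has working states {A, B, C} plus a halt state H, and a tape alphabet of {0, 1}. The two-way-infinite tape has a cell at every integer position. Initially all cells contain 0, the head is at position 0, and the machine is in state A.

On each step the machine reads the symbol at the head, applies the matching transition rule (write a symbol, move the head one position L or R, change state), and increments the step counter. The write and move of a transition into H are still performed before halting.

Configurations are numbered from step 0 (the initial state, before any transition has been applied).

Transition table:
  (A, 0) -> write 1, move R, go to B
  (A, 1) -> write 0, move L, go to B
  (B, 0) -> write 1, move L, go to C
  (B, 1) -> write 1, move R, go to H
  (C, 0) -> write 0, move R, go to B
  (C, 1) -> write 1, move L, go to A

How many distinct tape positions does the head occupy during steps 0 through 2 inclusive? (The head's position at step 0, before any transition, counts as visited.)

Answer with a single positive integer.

Answer: 2

Derivation:
Step 1: in state A at pos 0, read 0 -> (A,0)->write 1,move R,goto B. Now: state=B, head=1, tape[-1..2]=0100 (head:   ^)
Step 2: in state B at pos 1, read 0 -> (B,0)->write 1,move L,goto C. Now: state=C, head=0, tape[-1..2]=0110 (head:  ^)
Head positions at steps 0..2: starting at 0, distinct positions visited = {0, 1} -> 2 position(s)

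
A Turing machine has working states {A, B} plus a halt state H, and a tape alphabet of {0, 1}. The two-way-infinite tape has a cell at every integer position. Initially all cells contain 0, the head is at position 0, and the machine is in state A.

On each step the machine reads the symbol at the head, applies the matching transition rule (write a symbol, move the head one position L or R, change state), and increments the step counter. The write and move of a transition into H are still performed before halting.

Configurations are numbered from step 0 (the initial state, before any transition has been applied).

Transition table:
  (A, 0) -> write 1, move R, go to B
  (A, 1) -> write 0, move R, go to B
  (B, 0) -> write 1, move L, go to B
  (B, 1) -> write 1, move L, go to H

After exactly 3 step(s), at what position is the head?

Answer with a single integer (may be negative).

Step 1: in state A at pos 0, read 0 -> (A,0)->write 1,move R,goto B. Now: state=B, head=1, tape[-1..2]=0100 (head:   ^)
Step 2: in state B at pos 1, read 0 -> (B,0)->write 1,move L,goto B. Now: state=B, head=0, tape[-1..2]=0110 (head:  ^)
Step 3: in state B at pos 0, read 1 -> (B,1)->write 1,move L,goto H. Now: state=H, head=-1, tape[-2..2]=00110 (head:  ^)

Answer: -1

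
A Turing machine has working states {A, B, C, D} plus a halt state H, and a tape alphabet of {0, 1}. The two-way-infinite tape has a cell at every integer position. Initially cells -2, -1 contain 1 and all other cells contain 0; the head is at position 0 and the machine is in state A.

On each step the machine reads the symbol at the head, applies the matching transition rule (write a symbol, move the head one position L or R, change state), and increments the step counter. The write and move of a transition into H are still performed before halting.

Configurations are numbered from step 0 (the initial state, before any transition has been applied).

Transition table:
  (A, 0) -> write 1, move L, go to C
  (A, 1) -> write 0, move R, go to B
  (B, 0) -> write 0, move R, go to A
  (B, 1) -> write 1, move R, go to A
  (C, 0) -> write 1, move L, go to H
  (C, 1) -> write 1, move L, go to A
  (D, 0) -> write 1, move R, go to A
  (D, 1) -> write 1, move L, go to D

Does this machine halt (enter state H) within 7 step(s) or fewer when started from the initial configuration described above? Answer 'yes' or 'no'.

Answer: no

Derivation:
Step 1: in state A at pos 0, read 0 -> (A,0)->write 1,move L,goto C. Now: state=C, head=-1, tape[-3..1]=01110 (head:   ^)
Step 2: in state C at pos -1, read 1 -> (C,1)->write 1,move L,goto A. Now: state=A, head=-2, tape[-3..1]=01110 (head:  ^)
Step 3: in state A at pos -2, read 1 -> (A,1)->write 0,move R,goto B. Now: state=B, head=-1, tape[-3..1]=00110 (head:   ^)
Step 4: in state B at pos -1, read 1 -> (B,1)->write 1,move R,goto A. Now: state=A, head=0, tape[-3..1]=00110 (head:    ^)
Step 5: in state A at pos 0, read 1 -> (A,1)->write 0,move R,goto B. Now: state=B, head=1, tape[-3..2]=001000 (head:     ^)
Step 6: in state B at pos 1, read 0 -> (B,0)->write 0,move R,goto A. Now: state=A, head=2, tape[-3..3]=0010000 (head:      ^)
Step 7: in state A at pos 2, read 0 -> (A,0)->write 1,move L,goto C. Now: state=C, head=1, tape[-3..3]=0010010 (head:     ^)
After 7 step(s): state = C (not H) -> not halted within 7 -> no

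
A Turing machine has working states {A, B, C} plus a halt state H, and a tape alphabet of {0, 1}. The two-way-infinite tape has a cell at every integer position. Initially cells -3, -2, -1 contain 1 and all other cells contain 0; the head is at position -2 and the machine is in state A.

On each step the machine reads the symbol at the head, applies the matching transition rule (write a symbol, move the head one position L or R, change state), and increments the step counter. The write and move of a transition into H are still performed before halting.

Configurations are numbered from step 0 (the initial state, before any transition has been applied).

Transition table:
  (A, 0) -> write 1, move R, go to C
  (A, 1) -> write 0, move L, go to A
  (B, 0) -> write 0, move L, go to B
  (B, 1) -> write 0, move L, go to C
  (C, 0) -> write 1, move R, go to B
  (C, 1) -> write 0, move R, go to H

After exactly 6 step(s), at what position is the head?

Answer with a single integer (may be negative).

Step 1: in state A at pos -2, read 1 -> (A,1)->write 0,move L,goto A. Now: state=A, head=-3, tape[-4..0]=01010 (head:  ^)
Step 2: in state A at pos -3, read 1 -> (A,1)->write 0,move L,goto A. Now: state=A, head=-4, tape[-5..0]=000010 (head:  ^)
Step 3: in state A at pos -4, read 0 -> (A,0)->write 1,move R,goto C. Now: state=C, head=-3, tape[-5..0]=010010 (head:   ^)
Step 4: in state C at pos -3, read 0 -> (C,0)->write 1,move R,goto B. Now: state=B, head=-2, tape[-5..0]=011010 (head:    ^)
Step 5: in state B at pos -2, read 0 -> (B,0)->write 0,move L,goto B. Now: state=B, head=-3, tape[-5..0]=011010 (head:   ^)
Step 6: in state B at pos -3, read 1 -> (B,1)->write 0,move L,goto C. Now: state=C, head=-4, tape[-5..0]=010010 (head:  ^)

Answer: -4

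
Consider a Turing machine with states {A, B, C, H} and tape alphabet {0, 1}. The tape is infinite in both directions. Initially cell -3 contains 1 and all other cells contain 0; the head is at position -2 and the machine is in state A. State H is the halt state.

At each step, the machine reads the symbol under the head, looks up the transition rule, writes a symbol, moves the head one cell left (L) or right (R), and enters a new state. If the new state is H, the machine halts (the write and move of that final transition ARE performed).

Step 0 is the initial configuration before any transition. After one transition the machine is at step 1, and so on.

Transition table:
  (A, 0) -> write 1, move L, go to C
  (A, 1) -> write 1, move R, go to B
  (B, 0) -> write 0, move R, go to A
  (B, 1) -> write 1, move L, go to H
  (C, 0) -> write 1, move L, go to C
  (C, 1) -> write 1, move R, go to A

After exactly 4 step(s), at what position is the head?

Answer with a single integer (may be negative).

Answer: 0

Derivation:
Step 1: in state A at pos -2, read 0 -> (A,0)->write 1,move L,goto C. Now: state=C, head=-3, tape[-4..-1]=0110 (head:  ^)
Step 2: in state C at pos -3, read 1 -> (C,1)->write 1,move R,goto A. Now: state=A, head=-2, tape[-4..-1]=0110 (head:   ^)
Step 3: in state A at pos -2, read 1 -> (A,1)->write 1,move R,goto B. Now: state=B, head=-1, tape[-4..0]=01100 (head:    ^)
Step 4: in state B at pos -1, read 0 -> (B,0)->write 0,move R,goto A. Now: state=A, head=0, tape[-4..1]=011000 (head:     ^)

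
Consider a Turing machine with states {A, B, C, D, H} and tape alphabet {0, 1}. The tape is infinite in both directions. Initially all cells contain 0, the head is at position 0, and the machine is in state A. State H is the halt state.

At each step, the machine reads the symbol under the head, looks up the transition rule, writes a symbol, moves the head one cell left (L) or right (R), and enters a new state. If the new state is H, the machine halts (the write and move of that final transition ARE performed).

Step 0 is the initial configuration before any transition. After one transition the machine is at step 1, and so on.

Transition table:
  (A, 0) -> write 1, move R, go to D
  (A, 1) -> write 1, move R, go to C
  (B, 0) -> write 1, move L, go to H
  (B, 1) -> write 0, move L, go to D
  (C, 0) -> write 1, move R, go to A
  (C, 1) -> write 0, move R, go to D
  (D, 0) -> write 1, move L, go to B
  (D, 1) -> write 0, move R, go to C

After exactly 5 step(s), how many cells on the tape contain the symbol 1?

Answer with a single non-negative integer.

Answer: 3

Derivation:
Step 1: in state A at pos 0, read 0 -> (A,0)->write 1,move R,goto D. Now: state=D, head=1, tape[-1..2]=0100 (head:   ^)
Step 2: in state D at pos 1, read 0 -> (D,0)->write 1,move L,goto B. Now: state=B, head=0, tape[-1..2]=0110 (head:  ^)
Step 3: in state B at pos 0, read 1 -> (B,1)->write 0,move L,goto D. Now: state=D, head=-1, tape[-2..2]=00010 (head:  ^)
Step 4: in state D at pos -1, read 0 -> (D,0)->write 1,move L,goto B. Now: state=B, head=-2, tape[-3..2]=001010 (head:  ^)
Step 5: in state B at pos -2, read 0 -> (B,0)->write 1,move L,goto H. Now: state=H, head=-3, tape[-4..2]=0011010 (head:  ^)
Cells containing 1 after step 5: {-2, -1, 1} -> 3 cell(s)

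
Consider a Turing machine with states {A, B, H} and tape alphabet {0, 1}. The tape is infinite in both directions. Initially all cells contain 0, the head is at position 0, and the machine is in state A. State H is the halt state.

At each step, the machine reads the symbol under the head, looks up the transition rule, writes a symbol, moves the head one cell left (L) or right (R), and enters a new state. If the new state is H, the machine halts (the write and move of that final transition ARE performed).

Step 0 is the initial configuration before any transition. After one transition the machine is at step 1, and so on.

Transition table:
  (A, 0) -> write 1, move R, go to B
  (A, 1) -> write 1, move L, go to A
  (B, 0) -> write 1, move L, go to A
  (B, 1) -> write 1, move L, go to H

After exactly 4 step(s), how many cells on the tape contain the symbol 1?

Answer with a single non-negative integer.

Step 1: in state A at pos 0, read 0 -> (A,0)->write 1,move R,goto B. Now: state=B, head=1, tape[-1..2]=0100 (head:   ^)
Step 2: in state B at pos 1, read 0 -> (B,0)->write 1,move L,goto A. Now: state=A, head=0, tape[-1..2]=0110 (head:  ^)
Step 3: in state A at pos 0, read 1 -> (A,1)->write 1,move L,goto A. Now: state=A, head=-1, tape[-2..2]=00110 (head:  ^)
Step 4: in state A at pos -1, read 0 -> (A,0)->write 1,move R,goto B. Now: state=B, head=0, tape[-2..2]=01110 (head:   ^)
Cells containing 1 after step 4: {-1, 0, 1} -> 3 cell(s)

Answer: 3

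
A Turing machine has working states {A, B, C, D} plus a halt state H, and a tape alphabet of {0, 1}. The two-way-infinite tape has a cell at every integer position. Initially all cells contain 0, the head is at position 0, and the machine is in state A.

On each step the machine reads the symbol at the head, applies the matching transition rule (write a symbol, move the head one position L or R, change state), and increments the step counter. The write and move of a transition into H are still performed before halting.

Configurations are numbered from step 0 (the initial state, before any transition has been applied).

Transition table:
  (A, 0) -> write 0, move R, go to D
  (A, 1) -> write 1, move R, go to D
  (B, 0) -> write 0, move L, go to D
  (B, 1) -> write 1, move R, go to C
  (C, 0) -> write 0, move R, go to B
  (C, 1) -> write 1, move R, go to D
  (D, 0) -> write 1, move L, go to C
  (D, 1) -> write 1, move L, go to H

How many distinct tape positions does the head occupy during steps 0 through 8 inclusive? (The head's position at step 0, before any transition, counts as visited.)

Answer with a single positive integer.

Answer: 4

Derivation:
Step 1: in state A at pos 0, read 0 -> (A,0)->write 0,move R,goto D. Now: state=D, head=1, tape[-1..2]=0000 (head:   ^)
Step 2: in state D at pos 1, read 0 -> (D,0)->write 1,move L,goto C. Now: state=C, head=0, tape[-1..2]=0010 (head:  ^)
Step 3: in state C at pos 0, read 0 -> (C,0)->write 0,move R,goto B. Now: state=B, head=1, tape[-1..2]=0010 (head:   ^)
Step 4: in state B at pos 1, read 1 -> (B,1)->write 1,move R,goto C. Now: state=C, head=2, tape[-1..3]=00100 (head:    ^)
Step 5: in state C at pos 2, read 0 -> (C,0)->write 0,move R,goto B. Now: state=B, head=3, tape[-1..4]=001000 (head:     ^)
Step 6: in state B at pos 3, read 0 -> (B,0)->write 0,move L,goto D. Now: state=D, head=2, tape[-1..4]=001000 (head:    ^)
Step 7: in state D at pos 2, read 0 -> (D,0)->write 1,move L,goto C. Now: state=C, head=1, tape[-1..4]=001100 (head:   ^)
Step 8: in state C at pos 1, read 1 -> (C,1)->write 1,move R,goto D. Now: state=D, head=2, tape[-1..4]=001100 (head:    ^)
Head positions at steps 0..8: starting at 0, distinct positions visited = {0, 1, 2, 3} -> 4 position(s)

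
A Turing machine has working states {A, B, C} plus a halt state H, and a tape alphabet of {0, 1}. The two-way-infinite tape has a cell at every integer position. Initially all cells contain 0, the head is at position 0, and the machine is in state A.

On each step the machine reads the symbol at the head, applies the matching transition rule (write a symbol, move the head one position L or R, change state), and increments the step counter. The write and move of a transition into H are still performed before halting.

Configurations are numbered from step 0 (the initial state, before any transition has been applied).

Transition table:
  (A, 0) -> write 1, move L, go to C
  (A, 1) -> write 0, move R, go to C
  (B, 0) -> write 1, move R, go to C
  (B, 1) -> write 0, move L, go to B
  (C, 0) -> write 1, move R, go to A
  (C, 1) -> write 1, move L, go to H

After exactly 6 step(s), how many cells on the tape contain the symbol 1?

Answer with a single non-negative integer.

Answer: 3

Derivation:
Step 1: in state A at pos 0, read 0 -> (A,0)->write 1,move L,goto C. Now: state=C, head=-1, tape[-2..1]=0010 (head:  ^)
Step 2: in state C at pos -1, read 0 -> (C,0)->write 1,move R,goto A. Now: state=A, head=0, tape[-2..1]=0110 (head:   ^)
Step 3: in state A at pos 0, read 1 -> (A,1)->write 0,move R,goto C. Now: state=C, head=1, tape[-2..2]=01000 (head:    ^)
Step 4: in state C at pos 1, read 0 -> (C,0)->write 1,move R,goto A. Now: state=A, head=2, tape[-2..3]=010100 (head:     ^)
Step 5: in state A at pos 2, read 0 -> (A,0)->write 1,move L,goto C. Now: state=C, head=1, tape[-2..3]=010110 (head:    ^)
Step 6: in state C at pos 1, read 1 -> (C,1)->write 1,move L,goto H. Now: state=H, head=0, tape[-2..3]=010110 (head:   ^)
Cells containing 1 after step 6: {-1, 1, 2} -> 3 cell(s)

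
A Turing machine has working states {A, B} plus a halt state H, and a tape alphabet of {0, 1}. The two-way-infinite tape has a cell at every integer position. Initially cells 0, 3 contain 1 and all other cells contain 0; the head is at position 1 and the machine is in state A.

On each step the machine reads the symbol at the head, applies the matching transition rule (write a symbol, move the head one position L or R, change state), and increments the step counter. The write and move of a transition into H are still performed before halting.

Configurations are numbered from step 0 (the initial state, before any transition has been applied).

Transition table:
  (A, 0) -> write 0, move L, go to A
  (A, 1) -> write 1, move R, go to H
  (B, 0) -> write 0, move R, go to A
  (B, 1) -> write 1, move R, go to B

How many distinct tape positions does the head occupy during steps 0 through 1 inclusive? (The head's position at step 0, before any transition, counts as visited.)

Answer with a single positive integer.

Answer: 2

Derivation:
Step 1: in state A at pos 1, read 0 -> (A,0)->write 0,move L,goto A. Now: state=A, head=0, tape[-1..4]=010010 (head:  ^)
Head positions at steps 0..1: starting at 1, distinct positions visited = {0, 1} -> 2 position(s)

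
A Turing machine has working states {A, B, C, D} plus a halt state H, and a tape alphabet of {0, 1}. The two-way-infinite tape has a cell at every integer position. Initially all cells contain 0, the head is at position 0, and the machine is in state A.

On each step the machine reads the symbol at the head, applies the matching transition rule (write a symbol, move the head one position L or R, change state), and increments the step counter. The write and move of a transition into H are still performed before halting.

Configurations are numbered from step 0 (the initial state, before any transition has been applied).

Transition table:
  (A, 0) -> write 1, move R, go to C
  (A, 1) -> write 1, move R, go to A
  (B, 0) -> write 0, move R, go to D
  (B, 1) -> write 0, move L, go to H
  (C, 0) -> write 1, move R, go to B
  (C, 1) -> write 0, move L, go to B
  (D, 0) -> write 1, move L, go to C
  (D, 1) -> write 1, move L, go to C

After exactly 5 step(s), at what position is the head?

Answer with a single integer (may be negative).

Answer: 3

Derivation:
Step 1: in state A at pos 0, read 0 -> (A,0)->write 1,move R,goto C. Now: state=C, head=1, tape[-1..2]=0100 (head:   ^)
Step 2: in state C at pos 1, read 0 -> (C,0)->write 1,move R,goto B. Now: state=B, head=2, tape[-1..3]=01100 (head:    ^)
Step 3: in state B at pos 2, read 0 -> (B,0)->write 0,move R,goto D. Now: state=D, head=3, tape[-1..4]=011000 (head:     ^)
Step 4: in state D at pos 3, read 0 -> (D,0)->write 1,move L,goto C. Now: state=C, head=2, tape[-1..4]=011010 (head:    ^)
Step 5: in state C at pos 2, read 0 -> (C,0)->write 1,move R,goto B. Now: state=B, head=3, tape[-1..4]=011110 (head:     ^)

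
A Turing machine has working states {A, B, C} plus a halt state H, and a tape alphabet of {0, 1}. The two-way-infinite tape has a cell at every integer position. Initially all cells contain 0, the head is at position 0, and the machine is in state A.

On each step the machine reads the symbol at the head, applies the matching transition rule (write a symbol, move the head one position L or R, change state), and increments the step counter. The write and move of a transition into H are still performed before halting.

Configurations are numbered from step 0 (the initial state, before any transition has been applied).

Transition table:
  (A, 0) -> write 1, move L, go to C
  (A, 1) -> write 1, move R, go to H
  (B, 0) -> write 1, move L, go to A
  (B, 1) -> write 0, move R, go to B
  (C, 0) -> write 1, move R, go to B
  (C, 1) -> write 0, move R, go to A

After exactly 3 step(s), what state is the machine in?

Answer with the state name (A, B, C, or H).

Step 1: in state A at pos 0, read 0 -> (A,0)->write 1,move L,goto C. Now: state=C, head=-1, tape[-2..1]=0010 (head:  ^)
Step 2: in state C at pos -1, read 0 -> (C,0)->write 1,move R,goto B. Now: state=B, head=0, tape[-2..1]=0110 (head:   ^)
Step 3: in state B at pos 0, read 1 -> (B,1)->write 0,move R,goto B. Now: state=B, head=1, tape[-2..2]=01000 (head:    ^)

Answer: B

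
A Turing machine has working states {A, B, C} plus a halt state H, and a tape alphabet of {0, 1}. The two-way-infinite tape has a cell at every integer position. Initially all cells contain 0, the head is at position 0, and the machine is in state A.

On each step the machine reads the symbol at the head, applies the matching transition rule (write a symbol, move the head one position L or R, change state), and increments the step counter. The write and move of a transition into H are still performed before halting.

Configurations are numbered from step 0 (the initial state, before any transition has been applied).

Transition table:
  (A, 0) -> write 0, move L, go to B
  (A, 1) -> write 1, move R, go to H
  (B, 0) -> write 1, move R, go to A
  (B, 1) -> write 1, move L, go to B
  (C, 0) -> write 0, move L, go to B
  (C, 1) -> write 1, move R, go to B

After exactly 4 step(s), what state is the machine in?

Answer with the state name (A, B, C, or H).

Answer: B

Derivation:
Step 1: in state A at pos 0, read 0 -> (A,0)->write 0,move L,goto B. Now: state=B, head=-1, tape[-2..1]=0000 (head:  ^)
Step 2: in state B at pos -1, read 0 -> (B,0)->write 1,move R,goto A. Now: state=A, head=0, tape[-2..1]=0100 (head:   ^)
Step 3: in state A at pos 0, read 0 -> (A,0)->write 0,move L,goto B. Now: state=B, head=-1, tape[-2..1]=0100 (head:  ^)
Step 4: in state B at pos -1, read 1 -> (B,1)->write 1,move L,goto B. Now: state=B, head=-2, tape[-3..1]=00100 (head:  ^)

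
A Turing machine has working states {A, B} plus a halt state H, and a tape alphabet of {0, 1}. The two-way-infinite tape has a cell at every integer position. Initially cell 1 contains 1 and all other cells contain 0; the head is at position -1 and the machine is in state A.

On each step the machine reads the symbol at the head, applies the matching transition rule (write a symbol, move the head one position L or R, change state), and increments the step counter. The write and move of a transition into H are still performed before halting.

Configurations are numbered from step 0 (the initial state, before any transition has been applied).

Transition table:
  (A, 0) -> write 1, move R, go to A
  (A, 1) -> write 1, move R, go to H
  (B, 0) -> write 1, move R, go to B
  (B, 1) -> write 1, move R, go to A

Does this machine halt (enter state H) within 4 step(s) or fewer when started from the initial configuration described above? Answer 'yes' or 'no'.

Answer: yes

Derivation:
Step 1: in state A at pos -1, read 0 -> (A,0)->write 1,move R,goto A. Now: state=A, head=0, tape[-2..2]=01010 (head:   ^)
Step 2: in state A at pos 0, read 0 -> (A,0)->write 1,move R,goto A. Now: state=A, head=1, tape[-2..2]=01110 (head:    ^)
Step 3: in state A at pos 1, read 1 -> (A,1)->write 1,move R,goto H. Now: state=H, head=2, tape[-2..3]=011100 (head:     ^)
State H reached at step 3; 3 <= 4 -> yes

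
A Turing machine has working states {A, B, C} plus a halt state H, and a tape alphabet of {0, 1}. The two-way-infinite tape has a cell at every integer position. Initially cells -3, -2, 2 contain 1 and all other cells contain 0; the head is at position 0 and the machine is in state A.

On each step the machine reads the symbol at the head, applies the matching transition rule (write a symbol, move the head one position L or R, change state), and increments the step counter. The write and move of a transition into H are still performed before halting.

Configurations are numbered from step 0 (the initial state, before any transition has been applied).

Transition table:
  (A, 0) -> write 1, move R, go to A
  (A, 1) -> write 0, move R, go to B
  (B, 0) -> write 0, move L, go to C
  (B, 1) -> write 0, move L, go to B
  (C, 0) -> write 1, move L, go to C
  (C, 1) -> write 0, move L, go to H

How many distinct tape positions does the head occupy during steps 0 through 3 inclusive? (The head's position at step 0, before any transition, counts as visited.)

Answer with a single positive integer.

Step 1: in state A at pos 0, read 0 -> (A,0)->write 1,move R,goto A. Now: state=A, head=1, tape[-4..3]=01101010 (head:      ^)
Step 2: in state A at pos 1, read 0 -> (A,0)->write 1,move R,goto A. Now: state=A, head=2, tape[-4..3]=01101110 (head:       ^)
Step 3: in state A at pos 2, read 1 -> (A,1)->write 0,move R,goto B. Now: state=B, head=3, tape[-4..4]=011011000 (head:        ^)
Head positions at steps 0..3: starting at 0, distinct positions visited = {0, 1, 2, 3} -> 4 position(s)

Answer: 4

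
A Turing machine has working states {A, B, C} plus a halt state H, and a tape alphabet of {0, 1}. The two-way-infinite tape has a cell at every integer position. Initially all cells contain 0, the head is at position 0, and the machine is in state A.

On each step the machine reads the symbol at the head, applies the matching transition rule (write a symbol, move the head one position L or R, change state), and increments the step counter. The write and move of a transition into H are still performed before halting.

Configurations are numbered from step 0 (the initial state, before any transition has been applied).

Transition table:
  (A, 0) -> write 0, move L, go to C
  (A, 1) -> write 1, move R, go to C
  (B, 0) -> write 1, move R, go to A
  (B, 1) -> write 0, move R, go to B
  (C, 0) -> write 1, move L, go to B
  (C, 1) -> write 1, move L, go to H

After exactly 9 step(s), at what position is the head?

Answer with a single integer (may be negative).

Step 1: in state A at pos 0, read 0 -> (A,0)->write 0,move L,goto C. Now: state=C, head=-1, tape[-2..1]=0000 (head:  ^)
Step 2: in state C at pos -1, read 0 -> (C,0)->write 1,move L,goto B. Now: state=B, head=-2, tape[-3..1]=00100 (head:  ^)
Step 3: in state B at pos -2, read 0 -> (B,0)->write 1,move R,goto A. Now: state=A, head=-1, tape[-3..1]=01100 (head:   ^)
Step 4: in state A at pos -1, read 1 -> (A,1)->write 1,move R,goto C. Now: state=C, head=0, tape[-3..1]=01100 (head:    ^)
Step 5: in state C at pos 0, read 0 -> (C,0)->write 1,move L,goto B. Now: state=B, head=-1, tape[-3..1]=01110 (head:   ^)
Step 6: in state B at pos -1, read 1 -> (B,1)->write 0,move R,goto B. Now: state=B, head=0, tape[-3..1]=01010 (head:    ^)
Step 7: in state B at pos 0, read 1 -> (B,1)->write 0,move R,goto B. Now: state=B, head=1, tape[-3..2]=010000 (head:     ^)
Step 8: in state B at pos 1, read 0 -> (B,0)->write 1,move R,goto A. Now: state=A, head=2, tape[-3..3]=0100100 (head:      ^)
Step 9: in state A at pos 2, read 0 -> (A,0)->write 0,move L,goto C. Now: state=C, head=1, tape[-3..3]=0100100 (head:     ^)

Answer: 1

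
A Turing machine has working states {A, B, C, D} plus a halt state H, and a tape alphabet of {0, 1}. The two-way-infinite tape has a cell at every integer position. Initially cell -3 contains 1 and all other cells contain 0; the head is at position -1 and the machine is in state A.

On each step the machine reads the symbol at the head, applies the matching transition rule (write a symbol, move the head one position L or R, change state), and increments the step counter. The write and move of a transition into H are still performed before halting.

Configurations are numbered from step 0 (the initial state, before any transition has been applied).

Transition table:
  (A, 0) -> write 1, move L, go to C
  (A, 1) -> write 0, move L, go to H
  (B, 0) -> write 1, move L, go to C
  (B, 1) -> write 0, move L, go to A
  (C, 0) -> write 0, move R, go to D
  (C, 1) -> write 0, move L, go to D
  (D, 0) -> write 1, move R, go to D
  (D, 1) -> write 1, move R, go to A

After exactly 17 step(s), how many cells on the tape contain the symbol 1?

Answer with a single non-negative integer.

Answer: 4

Derivation:
Step 1: in state A at pos -1, read 0 -> (A,0)->write 1,move L,goto C. Now: state=C, head=-2, tape[-4..0]=01010 (head:   ^)
Step 2: in state C at pos -2, read 0 -> (C,0)->write 0,move R,goto D. Now: state=D, head=-1, tape[-4..0]=01010 (head:    ^)
Step 3: in state D at pos -1, read 1 -> (D,1)->write 1,move R,goto A. Now: state=A, head=0, tape[-4..1]=010100 (head:     ^)
Step 4: in state A at pos 0, read 0 -> (A,0)->write 1,move L,goto C. Now: state=C, head=-1, tape[-4..1]=010110 (head:    ^)
Step 5: in state C at pos -1, read 1 -> (C,1)->write 0,move L,goto D. Now: state=D, head=-2, tape[-4..1]=010010 (head:   ^)
Step 6: in state D at pos -2, read 0 -> (D,0)->write 1,move R,goto D. Now: state=D, head=-1, tape[-4..1]=011010 (head:    ^)
Step 7: in state D at pos -1, read 0 -> (D,0)->write 1,move R,goto D. Now: state=D, head=0, tape[-4..1]=011110 (head:     ^)
Step 8: in state D at pos 0, read 1 -> (D,1)->write 1,move R,goto A. Now: state=A, head=1, tape[-4..2]=0111100 (head:      ^)
Step 9: in state A at pos 1, read 0 -> (A,0)->write 1,move L,goto C. Now: state=C, head=0, tape[-4..2]=0111110 (head:     ^)
Step 10: in state C at pos 0, read 1 -> (C,1)->write 0,move L,goto D. Now: state=D, head=-1, tape[-4..2]=0111010 (head:    ^)
Step 11: in state D at pos -1, read 1 -> (D,1)->write 1,move R,goto A. Now: state=A, head=0, tape[-4..2]=0111010 (head:     ^)
Step 12: in state A at pos 0, read 0 -> (A,0)->write 1,move L,goto C. Now: state=C, head=-1, tape[-4..2]=0111110 (head:    ^)
Step 13: in state C at pos -1, read 1 -> (C,1)->write 0,move L,goto D. Now: state=D, head=-2, tape[-4..2]=0110110 (head:   ^)
Step 14: in state D at pos -2, read 1 -> (D,1)->write 1,move R,goto A. Now: state=A, head=-1, tape[-4..2]=0110110 (head:    ^)
Step 15: in state A at pos -1, read 0 -> (A,0)->write 1,move L,goto C. Now: state=C, head=-2, tape[-4..2]=0111110 (head:   ^)
Step 16: in state C at pos -2, read 1 -> (C,1)->write 0,move L,goto D. Now: state=D, head=-3, tape[-4..2]=0101110 (head:  ^)
Step 17: in state D at pos -3, read 1 -> (D,1)->write 1,move R,goto A. Now: state=A, head=-2, tape[-4..2]=0101110 (head:   ^)
Cells containing 1 after step 17: {-3, -1, 0, 1} -> 4 cell(s)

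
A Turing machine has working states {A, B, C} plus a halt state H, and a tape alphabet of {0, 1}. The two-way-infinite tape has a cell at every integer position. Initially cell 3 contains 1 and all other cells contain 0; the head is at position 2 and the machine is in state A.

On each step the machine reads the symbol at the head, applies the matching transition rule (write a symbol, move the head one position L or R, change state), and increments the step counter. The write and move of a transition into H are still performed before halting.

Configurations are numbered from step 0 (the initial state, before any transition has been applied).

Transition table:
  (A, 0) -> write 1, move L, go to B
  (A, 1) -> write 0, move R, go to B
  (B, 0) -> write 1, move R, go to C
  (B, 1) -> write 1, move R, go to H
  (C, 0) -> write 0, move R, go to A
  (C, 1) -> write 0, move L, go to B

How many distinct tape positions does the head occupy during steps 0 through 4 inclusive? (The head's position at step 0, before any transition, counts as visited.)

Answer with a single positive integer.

Step 1: in state A at pos 2, read 0 -> (A,0)->write 1,move L,goto B. Now: state=B, head=1, tape[0..4]=00110 (head:  ^)
Step 2: in state B at pos 1, read 0 -> (B,0)->write 1,move R,goto C. Now: state=C, head=2, tape[0..4]=01110 (head:   ^)
Step 3: in state C at pos 2, read 1 -> (C,1)->write 0,move L,goto B. Now: state=B, head=1, tape[0..4]=01010 (head:  ^)
Step 4: in state B at pos 1, read 1 -> (B,1)->write 1,move R,goto H. Now: state=H, head=2, tape[0..4]=01010 (head:   ^)
Head positions at steps 0..4: starting at 2, distinct positions visited = {1, 2} -> 2 position(s)

Answer: 2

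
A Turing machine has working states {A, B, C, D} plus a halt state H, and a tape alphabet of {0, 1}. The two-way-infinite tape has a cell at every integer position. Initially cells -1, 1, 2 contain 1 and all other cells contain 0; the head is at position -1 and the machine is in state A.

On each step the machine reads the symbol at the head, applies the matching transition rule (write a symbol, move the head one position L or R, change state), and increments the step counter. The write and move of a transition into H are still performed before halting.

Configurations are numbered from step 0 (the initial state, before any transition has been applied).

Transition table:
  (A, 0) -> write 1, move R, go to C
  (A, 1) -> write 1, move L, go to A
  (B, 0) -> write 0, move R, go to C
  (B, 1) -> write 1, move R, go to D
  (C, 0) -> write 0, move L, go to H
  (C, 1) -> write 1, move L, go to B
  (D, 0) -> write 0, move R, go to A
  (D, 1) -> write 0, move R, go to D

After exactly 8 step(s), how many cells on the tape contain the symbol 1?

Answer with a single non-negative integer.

Step 1: in state A at pos -1, read 1 -> (A,1)->write 1,move L,goto A. Now: state=A, head=-2, tape[-3..3]=0010110 (head:  ^)
Step 2: in state A at pos -2, read 0 -> (A,0)->write 1,move R,goto C. Now: state=C, head=-1, tape[-3..3]=0110110 (head:   ^)
Step 3: in state C at pos -1, read 1 -> (C,1)->write 1,move L,goto B. Now: state=B, head=-2, tape[-3..3]=0110110 (head:  ^)
Step 4: in state B at pos -2, read 1 -> (B,1)->write 1,move R,goto D. Now: state=D, head=-1, tape[-3..3]=0110110 (head:   ^)
Step 5: in state D at pos -1, read 1 -> (D,1)->write 0,move R,goto D. Now: state=D, head=0, tape[-3..3]=0100110 (head:    ^)
Step 6: in state D at pos 0, read 0 -> (D,0)->write 0,move R,goto A. Now: state=A, head=1, tape[-3..3]=0100110 (head:     ^)
Step 7: in state A at pos 1, read 1 -> (A,1)->write 1,move L,goto A. Now: state=A, head=0, tape[-3..3]=0100110 (head:    ^)
Step 8: in state A at pos 0, read 0 -> (A,0)->write 1,move R,goto C. Now: state=C, head=1, tape[-3..3]=0101110 (head:     ^)
Cells containing 1 after step 8: {-2, 0, 1, 2} -> 4 cell(s)

Answer: 4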